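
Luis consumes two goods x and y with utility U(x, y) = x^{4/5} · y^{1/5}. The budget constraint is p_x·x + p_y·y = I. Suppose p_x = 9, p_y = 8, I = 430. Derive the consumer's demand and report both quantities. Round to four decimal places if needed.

At p_x=9, p_y=8, I=430: x* = 0.8·430/9 = 38.2222, y* = 10.75.

x* = 38.2222, y* = 10.75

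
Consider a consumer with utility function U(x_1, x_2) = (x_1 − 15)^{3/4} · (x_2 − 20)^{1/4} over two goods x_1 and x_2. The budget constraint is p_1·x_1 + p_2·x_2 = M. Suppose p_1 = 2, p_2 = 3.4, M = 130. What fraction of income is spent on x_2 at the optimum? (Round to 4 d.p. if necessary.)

Let x_1' = x_1−15, x_2' = x_2−20. MRS = 3·x_2'/x_1' = p_1/p_2.
Substituting into the budget: x_1* = 15 + 0.75·(M − 15·p_1 − 20·p_2)/p_1, and x_2* = 20 + 0.25·(…)/p_2.
Discretionary income = 130 − 15·2 − 20·3.4 = 32; x_1* = 15 + 0.75·32/2 = 27; x_2* = 20 + 0.25·32/3.4 = 22.3529.
Expenditure on x_2: 3.4·22.3529 = 76; share = 0.5846.

share on x_2 = 0.5846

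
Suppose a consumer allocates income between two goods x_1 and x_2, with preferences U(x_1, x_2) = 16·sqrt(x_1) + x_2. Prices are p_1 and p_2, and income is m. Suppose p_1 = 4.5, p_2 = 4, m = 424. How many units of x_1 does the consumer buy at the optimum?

x_1* = 50.5679

Thus x_1* = (8·p_2/p_1)² — independent of m — with the rest of income spent on x_2.
Plugging in: x_1* = (8·4/4.5)² = 50.5679.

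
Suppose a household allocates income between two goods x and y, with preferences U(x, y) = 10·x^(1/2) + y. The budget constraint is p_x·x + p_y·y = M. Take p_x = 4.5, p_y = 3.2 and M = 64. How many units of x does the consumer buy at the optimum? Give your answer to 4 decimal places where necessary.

x* = 12.642

Set MRS = p_x/p_y: 5·x^(−1/2) = p_x/p_y.
Solve: √x = 5·p_y/p_x, so x*(p_x,p_y) = (5·p_y/p_x)², and y* = (M − p_x·x*)/p_y.
Plugging in: x* = (5·3.2/4.5)² = 12.642.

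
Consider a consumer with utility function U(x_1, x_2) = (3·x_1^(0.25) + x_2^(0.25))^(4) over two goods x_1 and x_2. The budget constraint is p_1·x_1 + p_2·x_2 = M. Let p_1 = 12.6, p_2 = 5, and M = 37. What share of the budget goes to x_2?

MU_x_1 ∝ 3·x_1^(-0.75), MU_x_2 ∝ x_2^(-0.75), so MRS = 3·(x_2/x_1)^(0.75) = p_1/p_2.
Hence x_2/x_1 = ((1/3)·p_1/p_2)^(1/(0.75)), i.e. raised to the 4/3 power.
Substitute x_2 = (x_2/x_1)·x_1 into the budget: x_1* = M/(p_1 + p_2·(x_2/x_1)).
Numerically x_2/x_1 = 0.792573, so x_1* = 37/(12.6 + 5·0.792573) = 2.2339 and x_2* = 0.792573·2.2339 = 1.7705.
Expenditure on x_2: 5·1.7705 = 8.8527; share = 0.2393.

share on x_2 = 0.2393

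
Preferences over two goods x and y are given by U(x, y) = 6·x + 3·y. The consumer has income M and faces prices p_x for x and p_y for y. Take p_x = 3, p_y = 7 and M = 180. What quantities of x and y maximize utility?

x* = 60, y* = 0

Linear utility — the consumer picks whichever good has higher MU/price: 6/3 = 2 vs 3/7 = 0.4286.
x gives more utility per dollar, so spend all income on x: x* = M/p_x, y* = 0.
Numerically: x* = 60, y* = 0.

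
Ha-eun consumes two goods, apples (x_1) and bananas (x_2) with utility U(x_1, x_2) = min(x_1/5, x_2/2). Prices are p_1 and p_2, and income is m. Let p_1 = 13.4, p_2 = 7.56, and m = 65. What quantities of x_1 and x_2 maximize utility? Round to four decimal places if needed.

x_1* = 3.9576, x_2* = 1.583

With perfect complements, no substitution: consume in ratio x_1:x_2 = 5:2.
Budget: p_1·x_1 + p_2·(2/5)·x_1 = m, so (5·p_1 + 2·p_2)·x_1 = 5·m.
Demand: x_1*(p_1,p_2,m) = 5·m/(5·p_1 + 2·p_2), x_2* = 2·m/(5·p_1 + 2·p_2).
Here 5·13.4 + 2·7.56 = 82.12, giving x_1* = 3.9576 and x_2* = 1.583.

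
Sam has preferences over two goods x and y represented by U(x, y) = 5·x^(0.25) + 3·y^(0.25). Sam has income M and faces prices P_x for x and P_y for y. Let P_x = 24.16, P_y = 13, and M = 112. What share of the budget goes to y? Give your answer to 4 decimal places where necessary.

share on y = 0.3835

From the CES first-order condition, (5/3)·(y/x)^(0.75) = P_x/P_y.
Solve for the ratio: y/x = [(3/5)·P_x/P_y]^(4/3).
Substitute y = (y/x)·x into the budget: x* = M/(P_x + P_y·(y/x)).
Numerically y/x = 1.156307, so x* = 112/(24.16 + 13·1.156307) = 2.8577 and y* = 1.156307·2.8577 = 3.3044.
Expenditure on y: 13·3.3044 = 42.9573; share = 0.3835.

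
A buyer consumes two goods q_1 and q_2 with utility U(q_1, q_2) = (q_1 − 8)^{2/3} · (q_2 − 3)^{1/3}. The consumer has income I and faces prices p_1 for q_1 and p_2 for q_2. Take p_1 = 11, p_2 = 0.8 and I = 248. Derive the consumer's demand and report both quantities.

q_1* = 17.5515, q_2* = 68.6667

This is Cobb-Douglas in (q_1−8, q_2−3): tangency gives 2/3·p_2·(q_2−3) = 1/3·p_1·(q_1−8).
After buying the subsistence bundle (8, 3), a share 2/3 of the remaining income goes to q_1: q_1* = 8 + 2/3·(I − 8p_1 − 3p_2)/p_1.
Discretionary income = 248 − 8·11 − 3·0.8 = 157.6; q_1* = 8 + 2/3·157.6/11 = 17.5515; q_2* = 3 + 1/3·157.6/0.8 = 68.6667.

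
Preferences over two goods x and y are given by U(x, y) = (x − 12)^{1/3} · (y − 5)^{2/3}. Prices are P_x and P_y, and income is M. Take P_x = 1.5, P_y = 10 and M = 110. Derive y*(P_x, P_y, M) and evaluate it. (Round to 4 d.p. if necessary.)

MRS = (1/2)·(y−5)/(x−12). Tangency with P_x/P_y gives y−5 = 2·(P_x/P_y)·(x−12).
Substituting into the budget: x* = 12 + 1/3·(M − 12·P_x − 5·P_y)/P_x, and y* = 5 + 2/3·(…)/P_y.
Discretionary income = 110 − 12·1.5 − 5·10 = 42; y* = 5 + 2/3·42/10 = 7.8.

y* = 7.8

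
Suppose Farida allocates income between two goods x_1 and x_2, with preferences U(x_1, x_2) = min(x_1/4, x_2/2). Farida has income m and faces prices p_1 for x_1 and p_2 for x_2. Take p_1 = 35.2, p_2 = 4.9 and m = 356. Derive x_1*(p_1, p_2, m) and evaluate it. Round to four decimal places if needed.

Here 4·35.2 + 2·4.9 = 150.6, giving x_1* = 9.4555.

x_1* = 9.4555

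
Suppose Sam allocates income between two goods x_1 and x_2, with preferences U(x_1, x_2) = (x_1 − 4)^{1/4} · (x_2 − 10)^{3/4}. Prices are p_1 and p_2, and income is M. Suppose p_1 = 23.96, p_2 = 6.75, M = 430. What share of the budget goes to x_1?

share on x_1 = 0.3779

After buying the subsistence bundle (4, 10), a share 0.25 of the remaining income goes to x_1: x_1* = 4 + 0.25·(M − 4p_1 − 10p_2)/p_1.
Discretionary income = 430 − 4·23.96 − 10·6.75 = 266.66; x_1* = 4 + 0.25·266.66/23.96 = 6.7823; x_2* = 10 + 0.75·266.66/6.75 = 39.6289.
Expenditure on x_1: 23.96·6.7823 = 162.505; share = 0.3779.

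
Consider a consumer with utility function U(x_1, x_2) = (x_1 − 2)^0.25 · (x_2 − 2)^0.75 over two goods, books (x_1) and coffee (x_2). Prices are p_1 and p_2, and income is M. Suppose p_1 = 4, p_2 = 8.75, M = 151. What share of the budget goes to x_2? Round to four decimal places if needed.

share on x_2 = 0.7392

MRS = (1/3)·(x_2−2)/(x_1−2). Tangency with p_1/p_2 gives x_2−2 = 3·(p_1/p_2)·(x_1−2).
Substituting into the budget: x_1* = 2 + 0.25·(M − 2·p_1 − 2·p_2)/p_1, and x_2* = 2 + 0.75·(…)/p_2.
Discretionary income = 151 − 2·4 − 2·8.75 = 125.5; x_1* = 2 + 0.25·125.5/4 = 9.8438; x_2* = 2 + 0.75·125.5/8.75 = 12.7571.
Expenditure on x_2: 8.75·12.7571 = 111.625; share = 0.7392.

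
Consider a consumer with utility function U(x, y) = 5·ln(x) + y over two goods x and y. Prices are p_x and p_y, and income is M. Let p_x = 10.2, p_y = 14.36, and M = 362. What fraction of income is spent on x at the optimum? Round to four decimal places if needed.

share on x = 0.1983

MU_x = 5/x, MU_y = 1. Tangency: 5/x = p_x/p_y.
So x*(p_x,p_y) = 5·p_y/p_x, independent of income; and y* = (M − 5·p_y)/p_y.
At the given prices: x* = 5·14.36/10.2 = 7.0392, and y* = 20.2089.
Expenditure on x: 10.2·7.0392 = 71.8; share = 0.1983.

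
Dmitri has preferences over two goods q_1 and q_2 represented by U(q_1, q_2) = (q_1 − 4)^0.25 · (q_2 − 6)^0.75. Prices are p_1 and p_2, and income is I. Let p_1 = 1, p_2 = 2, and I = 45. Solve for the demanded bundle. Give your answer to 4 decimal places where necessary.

q_1* = 11.25, q_2* = 16.875

MRS = (1/3)·(q_2−6)/(q_1−4). Tangency with p_1/p_2 gives q_2−6 = 3·(p_1/p_2)·(q_1−4).
After buying the subsistence bundle (4, 6), a share 0.25 of the remaining income goes to q_1: q_1* = 4 + 0.25·(I − 4p_1 − 6p_2)/p_1.
Discretionary income = 45 − 4·1 − 6·2 = 29; q_1* = 4 + 0.25·29/1 = 11.25; q_2* = 6 + 0.75·29/2 = 16.875.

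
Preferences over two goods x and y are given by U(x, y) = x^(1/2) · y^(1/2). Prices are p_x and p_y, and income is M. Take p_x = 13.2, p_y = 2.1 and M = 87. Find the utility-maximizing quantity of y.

MU_x/MU_y = (0.5·y)/(0.5·x); tangency sets this equal to p_x/p_y.
Rearranging, p_y·y = p_x·x. Substituting into the budget gives p_x·x·(1 + 1) = M.
Demand: x*(p_x,p_y,M) = 0.5·M/p_x and y* = 0.5·M/p_y.
At p_x=13.2, p_y=2.1, M=87: y* = 0.5·87/2.1 = 20.7143.

y* = 20.7143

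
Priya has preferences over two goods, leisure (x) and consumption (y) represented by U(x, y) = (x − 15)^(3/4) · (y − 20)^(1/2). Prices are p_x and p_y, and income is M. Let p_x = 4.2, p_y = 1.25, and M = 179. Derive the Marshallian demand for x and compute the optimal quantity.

x* = 28

This is Cobb-Douglas in (x−15, y−20): tangency gives 0.75·p_y·(y−20) = 0.5·p_x·(x−15).
Substituting into the budget: x* = 15 + 0.6·(M − 15·p_x − 20·p_y)/p_x, and y* = 20 + 0.4·(…)/p_y.
Discretionary income = 179 − 15·4.2 − 20·1.25 = 91; x* = 15 + 0.6·91/4.2 = 28.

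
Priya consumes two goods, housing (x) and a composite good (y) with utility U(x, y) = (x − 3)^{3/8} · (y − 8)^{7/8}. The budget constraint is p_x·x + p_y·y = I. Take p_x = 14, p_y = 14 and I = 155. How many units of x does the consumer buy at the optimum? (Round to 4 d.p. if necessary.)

Let x' = x−3, y' = y−8. MRS = (3/7)·y'/x' = p_x/p_y.
After buying the subsistence bundle (3, 8), a share 0.3 of the remaining income goes to x: x* = 3 + 0.3·(I − 3p_x − 8p_y)/p_x.
Discretionary income = 155 − 3·14 − 8·14 = 1; x* = 3 + 0.3·1/14 = 3.0214.

x* = 3.0214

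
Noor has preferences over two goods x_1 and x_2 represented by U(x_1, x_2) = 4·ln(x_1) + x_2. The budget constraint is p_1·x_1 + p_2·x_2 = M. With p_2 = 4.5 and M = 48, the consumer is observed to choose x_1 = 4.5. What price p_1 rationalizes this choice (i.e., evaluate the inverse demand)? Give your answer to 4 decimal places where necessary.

p_1 = 4

Set MRS = p_1/p_2: (4/x_1)/1 = p_1/p_2.
So x_1*(p_1,p_2) = 4·p_2/p_1, independent of income; and x_2* = (M − 4·p_2)/p_2.
Set x_1* = 4.5 in the demand function and solve for p_1: p_1 = 4.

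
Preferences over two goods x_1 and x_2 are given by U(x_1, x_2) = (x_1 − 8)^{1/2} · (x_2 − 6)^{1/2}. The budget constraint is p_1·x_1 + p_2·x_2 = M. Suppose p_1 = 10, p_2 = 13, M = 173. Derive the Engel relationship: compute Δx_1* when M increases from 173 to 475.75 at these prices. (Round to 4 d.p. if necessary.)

Δx_1* = 15.1375

Discretionary income = 173 − 8·10 − 6·13 = 15; x_1* = 8 + 0.5·15/10 = 8.75.
At M' = 475.75: x_1* = 23.8875. Change: 23.8875 − 8.75 = 15.1375.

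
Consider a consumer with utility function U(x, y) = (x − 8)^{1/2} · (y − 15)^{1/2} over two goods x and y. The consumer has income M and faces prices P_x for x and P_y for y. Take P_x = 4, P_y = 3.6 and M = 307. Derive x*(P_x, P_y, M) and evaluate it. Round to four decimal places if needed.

x* = 35.625

This is Cobb-Douglas in (x−8, y−15): tangency gives 0.5·P_y·(y−15) = 0.5·P_x·(x−8).
Substituting into the budget: x* = 8 + 0.5·(M − 8·P_x − 15·P_y)/P_x, and y* = 15 + 0.5·(…)/P_y.
Discretionary income = 307 − 8·4 − 15·3.6 = 221; x* = 8 + 0.5·221/4 = 35.625.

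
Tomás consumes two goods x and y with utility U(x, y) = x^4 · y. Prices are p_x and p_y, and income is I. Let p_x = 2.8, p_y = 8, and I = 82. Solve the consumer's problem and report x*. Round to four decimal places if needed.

x* = 23.4286

Tangency: MRS = 4·y/x = p_x/p_y.
So 4·p_y·y = p_x·x; combined with the budget, a share 0.8 of income goes to x.
Demand: x*(p_x,p_y,I) = 0.8·I/p_x and y* = 0.2·I/p_y.
At p_x=2.8, p_y=8, I=82: x* = 0.8·82/2.8 = 23.4286.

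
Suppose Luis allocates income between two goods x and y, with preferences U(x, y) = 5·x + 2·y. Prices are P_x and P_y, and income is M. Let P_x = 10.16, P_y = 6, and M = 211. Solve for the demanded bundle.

Perfect substitutes: compare marginal utility per dollar. 5/P_x vs 2/P_y → 0.4921 vs 0.3333.
x gives more utility per dollar, so spend all income on x: x* = M/P_x, y* = 0.
Numerically: x* = 20.7677, y* = 0.

x* = 20.7677, y* = 0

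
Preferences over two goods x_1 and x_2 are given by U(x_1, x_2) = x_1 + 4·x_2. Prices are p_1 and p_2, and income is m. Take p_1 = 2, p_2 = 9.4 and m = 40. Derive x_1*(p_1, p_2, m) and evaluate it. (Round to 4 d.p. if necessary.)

x_1* = 20

x_1 gives more utility per dollar, so spend all income on x_1: x_1* = m/p_1, x_2* = 0.
Numerically: x_1* = 20, x_2* = 0.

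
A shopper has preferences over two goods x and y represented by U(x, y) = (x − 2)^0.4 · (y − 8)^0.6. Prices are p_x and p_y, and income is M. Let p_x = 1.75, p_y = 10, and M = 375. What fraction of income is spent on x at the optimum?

Let x' = x−2, y' = y−8. MRS = (2/3)·y'/x' = p_x/p_y.
Substituting into the budget: x* = 2 + 0.4·(M − 2·p_x − 8·p_y)/p_x, and y* = 8 + 0.6·(…)/p_y.
Discretionary income = 375 − 2·1.75 − 8·10 = 291.5; x* = 2 + 0.4·291.5/1.75 = 68.6286; y* = 8 + 0.6·291.5/10 = 25.49.
Expenditure on x: 1.75·68.6286 = 120.1; share = 0.3203.

share on x = 0.3203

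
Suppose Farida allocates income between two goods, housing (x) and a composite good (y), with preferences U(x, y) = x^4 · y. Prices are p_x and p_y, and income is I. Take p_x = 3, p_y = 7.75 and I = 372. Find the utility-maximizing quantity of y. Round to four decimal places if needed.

y* = 9.6

Tangency: MRS = 4·y/x = p_x/p_y.
So 4·p_y·y = p_x·x; combined with the budget, a share 0.8 of income goes to x.
Demand: x*(p_x,p_y,I) = 0.8·I/p_x and y* = 0.2·I/p_y.
At p_x=3, p_y=7.75, I=372: y* = 0.2·372/7.75 = 9.6.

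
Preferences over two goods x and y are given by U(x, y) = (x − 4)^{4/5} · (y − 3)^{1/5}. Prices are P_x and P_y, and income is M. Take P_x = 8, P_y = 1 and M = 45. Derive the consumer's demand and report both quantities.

x* = 5, y* = 5

MRS = 4·(y−3)/(x−4). Tangency with P_x/P_y gives y−3 = (1/4)·(P_x/P_y)·(x−4).
Substituting into the budget: x* = 4 + 0.8·(M − 4·P_x − 3·P_y)/P_x, and y* = 3 + 0.2·(…)/P_y.
Discretionary income = 45 − 4·8 − 3·1 = 10; x* = 4 + 0.8·10/8 = 5; y* = 3 + 0.2·10/1 = 5.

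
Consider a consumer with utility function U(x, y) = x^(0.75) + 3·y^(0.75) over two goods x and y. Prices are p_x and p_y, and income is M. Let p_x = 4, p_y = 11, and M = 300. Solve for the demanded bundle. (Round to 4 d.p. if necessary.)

x* = 15.3223, y* = 21.701

From the CES first-order condition, (1/3)·(y/x)^(0.25) = p_x/p_y.
Solve for the ratio: y/x = [3·p_x/p_y]^(4).
Substitute y = (y/x)·x into the budget: x* = M/(p_x + p_y·(y/x)).
Numerically y/x = 1.416297, so x* = 300/(4 + 11·1.416297) = 15.3223 and y* = 1.416297·15.3223 = 21.701.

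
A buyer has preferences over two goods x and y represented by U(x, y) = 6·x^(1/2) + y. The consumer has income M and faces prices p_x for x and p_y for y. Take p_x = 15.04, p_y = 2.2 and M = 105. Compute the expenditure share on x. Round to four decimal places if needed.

Utility is quasi-linear in y; the FOC for x is 3/√x = p_x/p_y.
Thus x* = (3·p_y/p_x)² — independent of M — with the rest of income spent on y.
Plugging in: x* = (3·2.2/15.04)² = 0.1926, y* = 46.4108.
Expenditure on x: 15.04·0.1926 = 2.8963; share = 0.0276.

share on x = 0.0276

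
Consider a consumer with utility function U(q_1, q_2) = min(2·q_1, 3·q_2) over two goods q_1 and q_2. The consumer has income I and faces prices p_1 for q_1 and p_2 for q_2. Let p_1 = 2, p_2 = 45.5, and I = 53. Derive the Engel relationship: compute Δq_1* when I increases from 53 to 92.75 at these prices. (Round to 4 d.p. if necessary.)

With perfect complements, no substitution: consume in ratio q_1:q_2 = 3:2.
Budget: p_1·q_1 + p_2·(2/3)·q_1 = I, so (3·p_1 + 2·p_2)·q_1 = 3·I.
Demand: q_1*(p_1,p_2,I) = 3·I/(3·p_1 + 2·p_2), q_2* = 2·I/(3·p_1 + 2·p_2).
Here 3·2 + 2·45.5 = 97, giving q_1* = 1.6392.
At I' = 92.75: q_1* = 2.8686. Change: 2.8686 − 1.6392 = 1.2294.

Δq_1* = 1.2294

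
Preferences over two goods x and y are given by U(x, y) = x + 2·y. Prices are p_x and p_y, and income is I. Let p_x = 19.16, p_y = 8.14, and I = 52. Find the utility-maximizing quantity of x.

Perfect substitutes: compare marginal utility per dollar. 1/p_x vs 2/p_y → 0.0522 vs 0.2457.
y gives more utility per dollar, so spend all income on y: y* = I/p_y, x* = 0.
Numerically: x* = 0, y* = 6.3882.

x* = 0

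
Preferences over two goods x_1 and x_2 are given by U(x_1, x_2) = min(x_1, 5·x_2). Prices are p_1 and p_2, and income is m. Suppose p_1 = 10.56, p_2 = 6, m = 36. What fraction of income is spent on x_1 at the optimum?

share on x_1 = 0.898

Leontief preferences: the optimum is at the kink where x_1/5 = x_2/1, i.e. x_2 = (1/5)·x_1.
Budget: p_1·x_1 + p_2·(1/5)·x_1 = m, so (5·p_1 + p_2)·x_1 = 5·m.
Demand: x_1*(p_1,p_2,m) = 5·m/(5·p_1 + p_2), x_2* = m/(5·p_1 + p_2).
Here 5·10.56 + 6 = 58.8, giving x_1* = 3.0612 and x_2* = 0.6122.
Expenditure on x_1: 10.56·3.0612 = 32.3265; share = 0.898.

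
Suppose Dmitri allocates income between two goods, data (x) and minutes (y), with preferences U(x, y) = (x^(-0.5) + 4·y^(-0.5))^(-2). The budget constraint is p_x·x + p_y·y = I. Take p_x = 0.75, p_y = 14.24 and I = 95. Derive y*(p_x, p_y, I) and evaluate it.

y* = 5.8075

MU_x ∝ x^(-1.5), MU_y ∝ 4·y^(-1.5), so MRS = (1/4)·(y/x)^(1.5) = p_x/p_y.
Hence y/x = (4·p_x/p_y)^(1/(1.5)), i.e. raised to the 2/3 power.
With the ratio pinned down, the budget gives x* = I/(p_x + p_y·(y/x)) and y* = (y/x)·x*.
Numerically y/x = 0.354058, so x* = 95/(0.75 + 14.24·0.354058) = 16.4025 and y* = 0.354058·16.4025 = 5.8075.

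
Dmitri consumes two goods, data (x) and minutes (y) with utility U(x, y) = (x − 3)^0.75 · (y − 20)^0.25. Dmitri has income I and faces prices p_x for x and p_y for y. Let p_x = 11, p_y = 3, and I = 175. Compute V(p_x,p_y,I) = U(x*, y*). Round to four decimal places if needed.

V = 5.8785

Discretionary income = 175 − 3·11 − 20·3 = 82; x* = 3 + 0.75·82/11 = 8.5909; y* = 20 + 0.25·82/3 = 26.8333.
Utility at the optimum: U(8.5909, 26.8333) = 5.8785.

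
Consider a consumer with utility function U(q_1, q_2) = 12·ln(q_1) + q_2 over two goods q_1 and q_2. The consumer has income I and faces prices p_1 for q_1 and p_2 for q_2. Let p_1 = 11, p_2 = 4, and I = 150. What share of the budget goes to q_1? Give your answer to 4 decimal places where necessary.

share on q_1 = 0.32

So q_1*(p_1,p_2) = 12·p_2/p_1, independent of income; and q_2* = (I − 12·p_2)/p_2.
At the given prices: q_1* = 12·4/11 = 4.3636, and q_2* = 25.5.
Expenditure on q_1: 11·4.3636 = 48; share = 0.32.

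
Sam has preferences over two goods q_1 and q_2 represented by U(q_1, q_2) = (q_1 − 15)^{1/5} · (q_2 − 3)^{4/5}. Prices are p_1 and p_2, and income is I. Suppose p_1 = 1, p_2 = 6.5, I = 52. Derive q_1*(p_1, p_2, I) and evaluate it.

q_1* = 18.5

Let q_1' = q_1−15, q_2' = q_2−3. MRS = (1/4)·q_2'/q_1' = p_1/p_2.
Substituting into the budget: q_1* = 15 + 0.2·(I − 15·p_1 − 3·p_2)/p_1, and q_2* = 3 + 0.8·(…)/p_2.
Discretionary income = 52 − 15·1 − 3·6.5 = 17.5; q_1* = 15 + 0.2·17.5/1 = 18.5.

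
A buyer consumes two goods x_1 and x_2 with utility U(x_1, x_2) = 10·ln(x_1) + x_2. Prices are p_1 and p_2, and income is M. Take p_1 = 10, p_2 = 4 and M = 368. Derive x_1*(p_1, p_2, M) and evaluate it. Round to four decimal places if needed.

Set MRS = p_1/p_2: (10/x_1)/1 = p_1/p_2.
So x_1*(p_1,p_2) = 10·p_2/p_1, independent of income; and x_2* = (M − 10·p_2)/p_2.
At the given prices: x_1* = 10·4/10 = 4.

x_1* = 4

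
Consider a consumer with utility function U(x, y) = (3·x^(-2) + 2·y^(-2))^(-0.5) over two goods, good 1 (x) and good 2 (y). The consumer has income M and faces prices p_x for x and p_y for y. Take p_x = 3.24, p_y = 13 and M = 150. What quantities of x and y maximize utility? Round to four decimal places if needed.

Substitute y = (y/x)·x into the budget: x* = M/(p_x + p_y·(y/x)).
Numerically y/x = 0.549756, so x* = 150/(3.24 + 13·0.549756) = 14.4414 and y* = 0.549756·14.4414 = 7.9392.

x* = 14.4414, y* = 7.9392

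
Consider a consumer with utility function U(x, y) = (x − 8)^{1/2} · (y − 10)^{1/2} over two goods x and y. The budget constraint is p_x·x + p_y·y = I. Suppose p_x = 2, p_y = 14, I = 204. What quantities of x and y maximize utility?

Let x' = x−8, y' = y−10. MRS = y'/x' = p_x/p_y.
Substituting into the budget: x* = 8 + 0.5·(I − 8·p_x − 10·p_y)/p_x, and y* = 10 + 0.5·(…)/p_y.
Discretionary income = 204 − 8·2 − 10·14 = 48; x* = 8 + 0.5·48/2 = 20; y* = 10 + 0.5·48/14 = 11.7143.

x* = 20, y* = 11.7143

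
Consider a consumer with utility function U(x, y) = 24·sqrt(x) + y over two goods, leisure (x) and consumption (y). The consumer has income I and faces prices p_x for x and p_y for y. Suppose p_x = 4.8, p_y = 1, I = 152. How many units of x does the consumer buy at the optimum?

Solve: √x = 12·p_y/p_x, so x*(p_x,p_y) = (12·p_y/p_x)², and y* = (I − p_x·x*)/p_y.
Plugging in: x* = (12·1/4.8)² = 6.25.

x* = 6.25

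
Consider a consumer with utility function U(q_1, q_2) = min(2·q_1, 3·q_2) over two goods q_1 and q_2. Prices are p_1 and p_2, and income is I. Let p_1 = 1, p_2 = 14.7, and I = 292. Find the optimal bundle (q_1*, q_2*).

Leontief preferences: the optimum is at the kink where q_1/3 = q_2/2, i.e. q_2 = (2/3)·q_1.
Budget: p_1·q_1 + p_2·(2/3)·q_1 = I, so (3·p_1 + 2·p_2)·q_1 = 3·I.
Demand: q_1*(p_1,p_2,I) = 3·I/(3·p_1 + 2·p_2), q_2* = 2·I/(3·p_1 + 2·p_2).
Here 3·1 + 2·14.7 = 32.4, giving q_1* = 27.037 and q_2* = 18.0247.

q_1* = 27.037, q_2* = 18.0247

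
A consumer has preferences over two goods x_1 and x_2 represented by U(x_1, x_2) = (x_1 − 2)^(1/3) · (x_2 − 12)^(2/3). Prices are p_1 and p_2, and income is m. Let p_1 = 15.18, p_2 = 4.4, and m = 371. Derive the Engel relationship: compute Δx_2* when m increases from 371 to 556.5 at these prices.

This is Cobb-Douglas in (x_1−2, x_2−12): tangency gives 1/3·p_2·(x_2−12) = 2/3·p_1·(x_1−2).
After buying the subsistence bundle (2, 12), a share 1/3 of the remaining income goes to x_1: x_1* = 2 + 1/3·(m − 2p_1 − 12p_2)/p_1.
Discretionary income = 371 − 2·15.18 − 12·4.4 = 287.84; x_2* = 12 + 2/3·287.84/4.4 = 55.6121.
At m' = 556.5: x_2* = 83.7182. Change: 83.7182 − 55.6121 = 28.1061.

Δx_2* = 28.1061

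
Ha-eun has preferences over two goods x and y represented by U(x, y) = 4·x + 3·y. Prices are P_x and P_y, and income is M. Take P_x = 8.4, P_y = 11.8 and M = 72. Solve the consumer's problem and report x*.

x* = 8.5714

Numerically: x* = 8.5714, y* = 0.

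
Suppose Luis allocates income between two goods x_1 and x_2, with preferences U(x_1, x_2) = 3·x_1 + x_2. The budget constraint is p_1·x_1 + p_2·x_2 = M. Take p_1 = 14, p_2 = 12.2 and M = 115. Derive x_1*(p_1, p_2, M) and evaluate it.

Linear utility — the consumer picks whichever good has higher MU/price: 3/14 = 0.2143 vs 1/12.2 = 0.082.
x_1 gives more utility per dollar, so spend all income on x_1: x_1* = M/p_1, x_2* = 0.
Numerically: x_1* = 8.2143, x_2* = 0.

x_1* = 8.2143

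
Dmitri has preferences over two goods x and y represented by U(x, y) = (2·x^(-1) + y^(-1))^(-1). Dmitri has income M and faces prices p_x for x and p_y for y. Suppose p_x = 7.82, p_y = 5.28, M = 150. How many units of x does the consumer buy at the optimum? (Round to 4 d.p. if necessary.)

MRS = MU_x/MU_y = 2·(y/x)^(2). Set equal to p_x/p_y.
Hence y/x = ((1/2)·p_x/p_y)^(1/(2)), i.e. raised to the 0.5 power.
Substitute y = (y/x)·x into the budget: x* = M/(p_x + p_y·(y/x)).
Numerically y/x = 0.860541, so x* = 150/(7.82 + 5.28·0.860541) = 12.1323.

x* = 12.1323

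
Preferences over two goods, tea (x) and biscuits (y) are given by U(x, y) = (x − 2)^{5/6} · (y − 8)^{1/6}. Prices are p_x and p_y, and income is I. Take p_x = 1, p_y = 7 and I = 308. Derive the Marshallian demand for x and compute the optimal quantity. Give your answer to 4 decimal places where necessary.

x* = 210.3333

MRS = 5·(y−8)/(x−2). Tangency with p_x/p_y gives y−8 = (1/5)·(p_x/p_y)·(x−2).
Substituting into the budget: x* = 2 + 5/6·(I − 2·p_x − 8·p_y)/p_x, and y* = 8 + 1/6·(…)/p_y.
Discretionary income = 308 − 2·1 − 8·7 = 250; x* = 2 + 5/6·250/1 = 210.3333.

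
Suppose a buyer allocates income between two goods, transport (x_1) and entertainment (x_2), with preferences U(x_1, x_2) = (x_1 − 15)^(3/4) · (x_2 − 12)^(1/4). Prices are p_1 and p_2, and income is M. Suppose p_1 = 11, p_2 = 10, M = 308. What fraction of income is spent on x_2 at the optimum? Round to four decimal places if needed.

share on x_2 = 0.4083

This is Cobb-Douglas in (x_1−15, x_2−12): tangency gives 0.75·p_2·(x_2−12) = 0.25·p_1·(x_1−15).
After buying the subsistence bundle (15, 12), a share 0.75 of the remaining income goes to x_1: x_1* = 15 + 0.75·(M − 15p_1 − 12p_2)/p_1.
Discretionary income = 308 − 15·11 − 12·10 = 23; x_1* = 15 + 0.75·23/11 = 16.5682; x_2* = 12 + 0.25·23/10 = 12.575.
Expenditure on x_2: 10·12.575 = 125.75; share = 0.4083.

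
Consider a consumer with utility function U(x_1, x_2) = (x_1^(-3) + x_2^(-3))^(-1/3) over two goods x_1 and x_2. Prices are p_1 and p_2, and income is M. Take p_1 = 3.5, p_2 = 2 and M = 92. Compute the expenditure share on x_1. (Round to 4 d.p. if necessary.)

share on x_1 = 0.6034

MU_x_1 ∝ x_1^(-4), MU_x_2 ∝ x_2^(-4), so MRS = (x_2/x_1)^(4) = p_1/p_2.
Hence x_2/x_1 = (p_1/p_2)^(1/(4)), i.e. raised to the 0.25 power.
Substitute x_2 = (x_2/x_1)·x_1 into the budget: x_1* = M/(p_1 + p_2·(x_2/x_1)).
Numerically x_2/x_1 = 1.150163, so x_1* = 92/(3.5 + 2·1.150163) = 15.8612 and x_2* = 1.150163·15.8612 = 18.2429.
Expenditure on x_1: 3.5·15.8612 = 55.5141; share = 0.6034.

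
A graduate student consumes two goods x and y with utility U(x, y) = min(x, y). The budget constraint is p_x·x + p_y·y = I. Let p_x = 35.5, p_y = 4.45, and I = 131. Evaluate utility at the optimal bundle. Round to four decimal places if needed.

Demand: x*(p_x,p_y,I) = I/(p_x + p_y), y* = I/(p_x + p_y).
Here 35.5 + 4.45 = 39.95, giving x* = 3.2791 and y* = 3.2791.
Utility at the optimum: U(3.2791, 3.2791) = 3.2791.

V = 3.2791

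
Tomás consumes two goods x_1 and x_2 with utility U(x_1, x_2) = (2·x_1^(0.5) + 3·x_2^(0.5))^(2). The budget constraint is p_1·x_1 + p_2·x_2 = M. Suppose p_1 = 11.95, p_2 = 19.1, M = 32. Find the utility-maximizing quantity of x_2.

MRS = MU_x_1/MU_x_2 = (2/3)·(x_2/x_1)^(0.5). Set equal to p_1/p_2.
Hence x_2/x_1 = ((3/2)·p_1/p_2)^(1/(0.5)), i.e. raised to the 2 power.
With the ratio pinned down, the budget gives x_1* = M/(p_1 + p_2·(x_2/x_1)) and x_2* = (x_2/x_1)·x_1*.
Numerically x_2/x_1 = 0.880748, so x_1* = 32/(11.95 + 19.1·0.880748) = 1.1122 and x_2* = 0.880748·1.1122 = 0.9796.

x_2* = 0.9796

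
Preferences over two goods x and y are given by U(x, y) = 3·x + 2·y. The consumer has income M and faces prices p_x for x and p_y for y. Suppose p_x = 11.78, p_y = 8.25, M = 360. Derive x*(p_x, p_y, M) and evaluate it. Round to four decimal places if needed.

Linear utility — the consumer picks whichever good has higher MU/price: 3/11.78 = 0.2547 vs 2/8.25 = 0.2424.
x gives more utility per dollar, so spend all income on x: x* = M/p_x, y* = 0.
Numerically: x* = 30.5603, y* = 0.

x* = 30.5603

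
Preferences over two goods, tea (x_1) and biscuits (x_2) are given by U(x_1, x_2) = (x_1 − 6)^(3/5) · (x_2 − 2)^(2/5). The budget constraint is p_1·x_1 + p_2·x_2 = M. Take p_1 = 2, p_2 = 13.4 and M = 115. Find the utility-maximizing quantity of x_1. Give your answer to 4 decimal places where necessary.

x_1* = 28.86

This is Cobb-Douglas in (x_1−6, x_2−2): tangency gives 0.6·p_2·(x_2−2) = 0.4·p_1·(x_1−6).
After buying the subsistence bundle (6, 2), a share 0.6 of the remaining income goes to x_1: x_1* = 6 + 0.6·(M − 6p_1 − 2p_2)/p_1.
Discretionary income = 115 − 6·2 − 2·13.4 = 76.2; x_1* = 6 + 0.6·76.2/2 = 28.86.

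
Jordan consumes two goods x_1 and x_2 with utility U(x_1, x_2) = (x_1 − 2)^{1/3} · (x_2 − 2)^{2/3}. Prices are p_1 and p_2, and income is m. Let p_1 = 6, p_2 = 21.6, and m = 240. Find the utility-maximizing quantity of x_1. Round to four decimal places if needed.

MRS = (1/2)·(x_2−2)/(x_1−2). Tangency with p_1/p_2 gives x_2−2 = 2·(p_1/p_2)·(x_1−2).
Substituting into the budget: x_1* = 2 + 1/3·(m − 2·p_1 − 2·p_2)/p_1, and x_2* = 2 + 2/3·(…)/p_2.
Discretionary income = 240 − 2·6 − 2·21.6 = 184.8; x_1* = 2 + 1/3·184.8/6 = 12.2667.

x_1* = 12.2667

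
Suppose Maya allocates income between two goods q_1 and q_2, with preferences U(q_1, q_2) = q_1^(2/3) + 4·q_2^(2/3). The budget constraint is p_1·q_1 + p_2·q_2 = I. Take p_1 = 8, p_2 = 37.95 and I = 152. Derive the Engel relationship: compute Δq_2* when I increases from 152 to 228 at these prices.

MU_q_1 ∝ q_1^(-1/3), MU_q_2 ∝ 4·q_2^(-1/3), so MRS = (1/4)·(q_2/q_1)^(1/3) = p_1/p_2.
Hence q_2/q_1 = (4·p_1/p_2)^(1/(1/3)), i.e. raised to the 3 power.
With the ratio pinned down, the budget gives q_1* = I/(p_1 + p_2·(q_2/q_1)) and q_2* = (q_2/q_1)·q_1*.
Numerically q_2/q_1 = 0.599535, so q_1* = 152/(8 + 37.95·0.599535) = 4.9427 and q_2* = 0.599535·4.9427 = 2.9633.
At I' = 228: q_2* = 4.445. Change: 4.445 − 2.9633 = 1.4817.

Δq_2* = 1.4817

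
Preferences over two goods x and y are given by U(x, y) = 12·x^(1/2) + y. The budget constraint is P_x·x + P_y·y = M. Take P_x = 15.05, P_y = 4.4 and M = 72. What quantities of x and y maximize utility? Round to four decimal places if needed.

Utility is quasi-linear in y; the FOC for x is 6/√x = P_x/P_y.
Thus x* = (6·P_y/P_x)² — independent of M — with the rest of income spent on y.
Plugging in: x* = (6·4.4/15.05)² = 3.0771, y* = 5.8387.

x* = 3.0771, y* = 5.8387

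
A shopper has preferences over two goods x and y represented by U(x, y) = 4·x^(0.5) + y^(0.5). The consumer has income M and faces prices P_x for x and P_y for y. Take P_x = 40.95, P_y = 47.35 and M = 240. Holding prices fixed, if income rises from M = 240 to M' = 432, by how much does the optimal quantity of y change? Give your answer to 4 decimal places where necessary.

Δy* = 0.2079

From the CES first-order condition, 4·(y/x)^(0.5) = P_x/P_y.
Solve for the ratio: y/x = [(1/4)·P_x/P_y]^(2).
Substitute y = (y/x)·x into the budget: x* = M/(P_x + P_y·(y/x)).
Numerically y/x = 0.046746, so x* = 240/(40.95 + 47.35·0.046746) = 5.5603 and y* = 0.046746·5.5603 = 0.2599.
At M' = 432: y* = 0.4679. Change: 0.4679 − 0.2599 = 0.2079.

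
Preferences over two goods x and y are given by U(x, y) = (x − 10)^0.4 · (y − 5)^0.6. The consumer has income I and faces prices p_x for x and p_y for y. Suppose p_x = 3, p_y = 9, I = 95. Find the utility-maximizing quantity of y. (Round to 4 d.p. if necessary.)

MRS = (2/3)·(y−5)/(x−10). Tangency with p_x/p_y gives y−5 = (3/2)·(p_x/p_y)·(x−10).
After buying the subsistence bundle (10, 5), a share 0.4 of the remaining income goes to x: x* = 10 + 0.4·(I − 10p_x − 5p_y)/p_x.
Discretionary income = 95 − 10·3 − 5·9 = 20; y* = 5 + 0.6·20/9 = 6.3333.

y* = 6.3333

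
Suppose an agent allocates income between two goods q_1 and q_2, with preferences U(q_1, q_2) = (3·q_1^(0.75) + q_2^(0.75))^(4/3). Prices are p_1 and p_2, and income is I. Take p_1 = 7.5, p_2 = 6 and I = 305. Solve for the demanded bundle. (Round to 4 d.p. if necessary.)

Substitute q_2 = (q_2/q_1)·q_1 into the budget: q_1* = I/(p_1 + p_2·(q_2/q_1)).
Numerically q_2/q_1 = 0.030141, so q_1* = 305/(7.5 + 6·0.030141) = 39.7092 and q_2* = 0.030141·39.7092 = 1.1969.

q_1* = 39.7092, q_2* = 1.1969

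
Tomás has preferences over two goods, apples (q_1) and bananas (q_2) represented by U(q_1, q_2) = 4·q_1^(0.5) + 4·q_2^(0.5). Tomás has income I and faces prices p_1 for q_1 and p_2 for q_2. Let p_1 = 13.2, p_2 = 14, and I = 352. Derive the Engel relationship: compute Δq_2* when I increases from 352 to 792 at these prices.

Δq_2* = 15.2521

Numerically q_2/q_1 = 0.88898, so q_1* = 352/(13.2 + 14·0.88898) = 13.7255 and q_2* = 0.88898·13.7255 = 12.2017.
At I' = 792: q_2* = 27.4538. Change: 27.4538 − 12.2017 = 15.2521.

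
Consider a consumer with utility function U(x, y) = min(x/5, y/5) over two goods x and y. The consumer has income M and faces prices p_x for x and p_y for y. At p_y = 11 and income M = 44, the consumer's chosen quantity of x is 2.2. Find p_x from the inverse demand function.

Leontief preferences: the optimum is at the kink where x/5 = y/5, i.e. y = x.
Budget: p_x·x + p_y·x = M, so (5·p_x + 5·p_y)·x = 5·M.
Demand: x*(p_x,p_y,M) = 5·M/(5·p_x + 5·p_y), y* = 5·M/(5·p_x + 5·p_y).
Set x* = 2.2 in the demand function and solve for p_x: p_x = 9.

p_x = 9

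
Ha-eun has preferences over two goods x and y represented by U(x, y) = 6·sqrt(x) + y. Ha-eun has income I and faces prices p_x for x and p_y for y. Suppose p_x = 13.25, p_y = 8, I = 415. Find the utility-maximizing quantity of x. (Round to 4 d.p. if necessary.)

Plugging in: x* = (3·8/13.25)² = 3.2809.

x* = 3.2809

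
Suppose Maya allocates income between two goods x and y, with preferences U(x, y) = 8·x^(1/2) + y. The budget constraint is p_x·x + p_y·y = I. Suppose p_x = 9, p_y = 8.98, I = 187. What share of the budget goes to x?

Set MRS = p_x/p_y: 4·x^(−1/2) = p_x/p_y.
Solve: √x = 4·p_y/p_x, so x*(p_x,p_y) = (4·p_y/p_x)², and y* = (I − p_x·x*)/p_y.
Plugging in: x* = (4·8.98/9)² = 15.929, y* = 4.8596.
Expenditure on x: 9·15.929 = 143.3607; share = 0.7666.

share on x = 0.7666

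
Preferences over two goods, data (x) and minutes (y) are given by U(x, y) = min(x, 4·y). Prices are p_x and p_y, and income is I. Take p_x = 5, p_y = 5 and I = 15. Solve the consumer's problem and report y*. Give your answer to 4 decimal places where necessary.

With perfect complements, no substitution: consume in ratio x:y = 4:1.
Budget: p_x·x + p_y·(1/4)·x = I, so (4·p_x + p_y)·x = 4·I.
Demand: x*(p_x,p_y,I) = 4·I/(4·p_x + p_y), y* = I/(4·p_x + p_y).
Here 4·5 + 5 = 25, giving y* = 0.6.

y* = 0.6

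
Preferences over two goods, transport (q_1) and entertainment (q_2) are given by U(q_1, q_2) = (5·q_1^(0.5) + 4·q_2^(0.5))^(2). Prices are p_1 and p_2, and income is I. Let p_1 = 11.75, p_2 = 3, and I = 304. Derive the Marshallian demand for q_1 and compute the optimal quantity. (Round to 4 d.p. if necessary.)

q_1* = 7.378

From the CES first-order condition, (5/4)·(q_2/q_1)^(0.5) = p_1/p_2.
Hence q_2/q_1 = ((4/5)·p_1/p_2)^(1/(0.5)), i.e. raised to the 2 power.
Substitute q_2 = (q_2/q_1)·q_1 into the budget: q_1* = I/(p_1 + p_2·(q_2/q_1)).
Numerically q_2/q_1 = 9.817778, so q_1* = 304/(11.75 + 3·9.817778) = 7.378.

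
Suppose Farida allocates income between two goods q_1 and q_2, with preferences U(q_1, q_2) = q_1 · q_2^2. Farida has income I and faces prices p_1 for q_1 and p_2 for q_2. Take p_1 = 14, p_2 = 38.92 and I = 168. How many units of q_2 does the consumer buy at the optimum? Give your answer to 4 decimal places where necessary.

q_2* = 2.8777

The MRS is (1/2)·q_2/q_1. Set MRS = p_1/p_2.
Rearranging, p_2·q_2 = 2·p_1·q_1. Substituting into the budget gives p_1·q_1·(1 + 2) = I.
Demand: q_1*(p_1,p_2,I) = 1/3·I/p_1 and q_2* = 2/3·I/p_2.
At p_1=14, p_2=38.92, I=168: q_2* = 2/3·168/38.92 = 2.8777.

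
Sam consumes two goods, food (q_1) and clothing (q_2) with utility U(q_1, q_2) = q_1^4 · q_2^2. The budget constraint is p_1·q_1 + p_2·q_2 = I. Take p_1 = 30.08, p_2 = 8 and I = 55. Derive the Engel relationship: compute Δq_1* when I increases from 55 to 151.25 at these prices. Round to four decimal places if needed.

At p_1=30.08, p_2=8, I=55: q_1* = 2/3·55/30.08 = 1.219.
At I' = 151.25: q_1* = 3.3522. Change: 3.3522 − 1.219 = 2.1332.

Δq_1* = 2.1332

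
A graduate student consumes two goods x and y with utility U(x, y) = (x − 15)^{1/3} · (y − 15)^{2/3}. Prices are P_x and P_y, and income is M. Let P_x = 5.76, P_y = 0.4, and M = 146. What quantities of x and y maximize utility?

MRS = (1/2)·(y−15)/(x−15). Tangency with P_x/P_y gives y−15 = 2·(P_x/P_y)·(x−15).
Substituting into the budget: x* = 15 + 1/3·(M − 15·P_x − 15·P_y)/P_x, and y* = 15 + 2/3·(…)/P_y.
Discretionary income = 146 − 15·5.76 − 15·0.4 = 53.6; x* = 15 + 1/3·53.6/5.76 = 18.1019; y* = 15 + 2/3·53.6/0.4 = 104.3333.

x* = 18.1019, y* = 104.3333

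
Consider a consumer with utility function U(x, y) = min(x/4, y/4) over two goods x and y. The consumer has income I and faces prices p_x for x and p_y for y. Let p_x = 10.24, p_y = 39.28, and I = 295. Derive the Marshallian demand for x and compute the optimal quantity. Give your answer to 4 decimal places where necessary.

x* = 5.9572

Leontief preferences: the optimum is at the kink where x/4 = y/4, i.e. y = x.
Budget: p_x·x + p_y·x = I, so (4·p_x + 4·p_y)·x = 4·I.
Demand: x*(p_x,p_y,I) = 4·I/(4·p_x + 4·p_y), y* = 4·I/(4·p_x + 4·p_y).
Here 4·10.24 + 4·39.28 = 198.08, giving x* = 5.9572.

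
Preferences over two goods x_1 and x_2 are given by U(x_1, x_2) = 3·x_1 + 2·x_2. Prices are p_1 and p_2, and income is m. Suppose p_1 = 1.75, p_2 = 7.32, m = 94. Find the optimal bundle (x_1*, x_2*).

Numerically: x_1* = 53.7143, x_2* = 0.

x_1* = 53.7143, x_2* = 0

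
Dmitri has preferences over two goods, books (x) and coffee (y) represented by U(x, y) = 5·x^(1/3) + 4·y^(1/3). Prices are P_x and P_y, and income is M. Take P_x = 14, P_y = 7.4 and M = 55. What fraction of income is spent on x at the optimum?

From the CES first-order condition, (5/4)·(y/x)^(2/3) = P_x/P_y.
Hence y/x = ((4/5)·P_x/P_y)^(1/(2/3)), i.e. raised to the 1.5 power.
Substitute y = (y/x)·x into the budget: x* = M/(P_x + P_y·(y/x)).
Numerically y/x = 1.861999, so x* = 55/(14 + 7.4·1.861999) = 1.9799 and y* = 1.861999·1.9799 = 3.6866.
Expenditure on x: 14·1.9799 = 27.719; share = 0.504.

share on x = 0.504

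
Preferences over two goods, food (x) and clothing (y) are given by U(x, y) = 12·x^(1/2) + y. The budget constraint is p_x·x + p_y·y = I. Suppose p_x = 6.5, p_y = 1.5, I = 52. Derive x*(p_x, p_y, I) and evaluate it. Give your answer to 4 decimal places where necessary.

x* = 1.9172

MU_x = 6/√x, MU_y = 1. Tangency: 6/√x = p_x/p_y.
Thus x* = (6·p_y/p_x)² — independent of I — with the rest of income spent on y.
Plugging in: x* = (6·1.5/6.5)² = 1.9172.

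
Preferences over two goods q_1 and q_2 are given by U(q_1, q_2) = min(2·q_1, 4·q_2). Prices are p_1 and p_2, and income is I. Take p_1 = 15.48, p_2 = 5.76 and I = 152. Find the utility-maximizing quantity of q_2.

Leontief preferences: the optimum is at the kink where q_1/4 = q_2/2, i.e. q_2 = (1/2)·q_1.
Budget: p_1·q_1 + p_2·(1/2)·q_1 = I, so (4·p_1 + 2·p_2)·q_1 = 4·I.
Demand: q_1*(p_1,p_2,I) = 4·I/(4·p_1 + 2·p_2), q_2* = 2·I/(4·p_1 + 2·p_2).
Here 4·15.48 + 2·5.76 = 73.44, giving q_2* = 4.1394.

q_2* = 4.1394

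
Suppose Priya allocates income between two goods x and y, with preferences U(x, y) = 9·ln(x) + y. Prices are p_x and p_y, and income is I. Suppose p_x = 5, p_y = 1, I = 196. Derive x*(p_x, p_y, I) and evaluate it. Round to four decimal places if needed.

Set MRS = p_x/p_y: (9/x)/1 = p_x/p_y.
So x*(p_x,p_y) = 9·p_y/p_x, independent of income; and y* = (I − 9·p_y)/p_y.
At the given prices: x* = 9·1/5 = 1.8.

x* = 1.8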